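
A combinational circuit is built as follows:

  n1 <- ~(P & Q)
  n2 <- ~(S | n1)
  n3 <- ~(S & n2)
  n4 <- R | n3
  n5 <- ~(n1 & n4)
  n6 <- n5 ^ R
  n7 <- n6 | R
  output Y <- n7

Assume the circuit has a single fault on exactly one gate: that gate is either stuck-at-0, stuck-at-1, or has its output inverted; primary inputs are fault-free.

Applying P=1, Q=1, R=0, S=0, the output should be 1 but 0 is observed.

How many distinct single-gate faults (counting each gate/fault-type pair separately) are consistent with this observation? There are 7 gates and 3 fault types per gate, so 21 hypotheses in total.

8

Fault-free: n1=0, n2=1, n3=1, n4=1, n5=1, n6=1, n7=1 → 1. Observed 0.
  n1: stuck-at-1, inverted output ✓; others ✗
  n2: none of the 3 fault types match ✗
  n3: none of the 3 fault types match ✗
  n4: none of the 3 fault types match ✗
  n5: stuck-at-0, inverted output ✓; others ✗
  n6: stuck-at-0, inverted output ✓; others ✗
  n7: stuck-at-0, inverted output ✓; others ✗
Consistent faults: {n1 stuck-at-1, n1 inverted output, n5 stuck-at-0, n5 inverted output, n6 stuck-at-0, n6 inverted output, n7 stuck-at-0, n7 inverted output} — 8 in all.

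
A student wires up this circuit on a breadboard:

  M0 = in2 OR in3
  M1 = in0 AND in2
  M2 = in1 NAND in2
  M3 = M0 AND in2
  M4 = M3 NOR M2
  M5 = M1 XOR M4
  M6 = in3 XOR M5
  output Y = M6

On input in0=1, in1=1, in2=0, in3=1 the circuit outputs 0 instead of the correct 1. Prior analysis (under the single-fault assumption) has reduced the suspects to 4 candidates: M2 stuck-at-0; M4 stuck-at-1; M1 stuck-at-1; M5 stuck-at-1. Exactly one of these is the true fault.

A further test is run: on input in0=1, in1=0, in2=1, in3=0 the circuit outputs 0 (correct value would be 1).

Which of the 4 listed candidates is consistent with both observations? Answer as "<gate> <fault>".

M4 stuck-at-1

Evaluate each candidate on input in0=1, in1=0, in2=1, in3=0:
  M2 stuck-at-0: M0=1, M1=1, M2=0 [stuck-at-0], M3=1, M4=0, M5=1, M6=1 → 1 — eliminated
  M4 stuck-at-1: M0=1, M1=1, M2=1, M3=1, M4=1 [stuck-at-1], M5=0, M6=0 → 0 — matches
  M1 stuck-at-1: M0=1, M1=1 [stuck-at-1], M2=1, M3=1, M4=0, M5=1, M6=1 → 1 — eliminated
  M5 stuck-at-1: M0=1, M1=1, M2=1, M3=1, M4=0, M5=1 [stuck-at-1], M6=1 → 1 — eliminated
Only M4 stuck-at-1 reproduces the observed 0.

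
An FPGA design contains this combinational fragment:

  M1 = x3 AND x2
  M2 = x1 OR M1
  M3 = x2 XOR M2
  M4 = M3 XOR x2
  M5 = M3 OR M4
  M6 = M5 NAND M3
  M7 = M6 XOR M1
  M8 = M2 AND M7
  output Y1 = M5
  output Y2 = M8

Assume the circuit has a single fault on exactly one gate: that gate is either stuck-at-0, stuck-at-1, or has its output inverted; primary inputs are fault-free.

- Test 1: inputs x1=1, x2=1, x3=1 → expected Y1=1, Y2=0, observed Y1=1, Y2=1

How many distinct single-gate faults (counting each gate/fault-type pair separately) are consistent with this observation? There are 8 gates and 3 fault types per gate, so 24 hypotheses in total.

Fault-free: M1=1, M2=1, M3=0, M4=1, M5=1, M6=1, M7=0, M8=0 → Y1=1, Y2=0. Observed Y1=1, Y2=1.
  M1: stuck-at-0, inverted output ✓; others ✗
  M2: none of the 3 fault types match ✗
  M3: stuck-at-1, inverted output ✓; others ✗
  M4: none of the 3 fault types match ✗
  M5: none of the 3 fault types match ✗
  M6: stuck-at-0, inverted output ✓; others ✗
  M7: stuck-at-1, inverted output ✓; others ✗
  M8: stuck-at-1, inverted output ✓; others ✗
Consistent faults: {M1 stuck-at-0, M1 inverted output, M3 stuck-at-1, M3 inverted output, M6 stuck-at-0, M6 inverted output, M7 stuck-at-1, M7 inverted output, M8 stuck-at-1, M8 inverted output} — 10 in all.

10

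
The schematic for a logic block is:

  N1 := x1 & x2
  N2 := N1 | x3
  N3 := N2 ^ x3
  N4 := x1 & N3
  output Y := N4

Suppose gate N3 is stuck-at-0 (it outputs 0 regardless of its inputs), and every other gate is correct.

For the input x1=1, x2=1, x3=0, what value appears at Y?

0

Propagate with N3 forced: N1=1, N2=1, N3=0 [stuck-at-0], N4=0.
So Y = 0. (Without the fault it would be 1.)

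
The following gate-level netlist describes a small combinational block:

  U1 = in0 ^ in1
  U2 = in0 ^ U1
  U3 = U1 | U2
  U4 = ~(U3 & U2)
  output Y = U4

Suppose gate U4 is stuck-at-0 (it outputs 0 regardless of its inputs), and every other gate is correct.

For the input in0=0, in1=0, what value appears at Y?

0

Propagate with U4 forced: U1=0, U2=0, U3=0, U4=0 [stuck-at-0].
So Y = 0. (Without the fault it would be 1.)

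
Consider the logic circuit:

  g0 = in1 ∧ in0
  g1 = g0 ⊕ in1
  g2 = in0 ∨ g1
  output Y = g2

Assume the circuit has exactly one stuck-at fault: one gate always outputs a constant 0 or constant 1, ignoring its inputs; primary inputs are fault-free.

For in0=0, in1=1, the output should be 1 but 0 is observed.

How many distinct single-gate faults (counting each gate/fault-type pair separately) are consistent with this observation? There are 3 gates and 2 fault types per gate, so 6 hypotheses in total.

3

Fault-free: g0=0, g1=1, g2=1 → 1. Observed 0.
  g0 stuck-at-0: output 1 ✗
  g0 stuck-at-1: output 0 ✓
  g1 stuck-at-0: output 0 ✓
  g1 stuck-at-1: output 1 ✗
  g2 stuck-at-0: output 0 ✓
  g2 stuck-at-1: output 1 ✗
Consistent faults: {g0 stuck-at-1, g1 stuck-at-0, g2 stuck-at-0} — 3 in all.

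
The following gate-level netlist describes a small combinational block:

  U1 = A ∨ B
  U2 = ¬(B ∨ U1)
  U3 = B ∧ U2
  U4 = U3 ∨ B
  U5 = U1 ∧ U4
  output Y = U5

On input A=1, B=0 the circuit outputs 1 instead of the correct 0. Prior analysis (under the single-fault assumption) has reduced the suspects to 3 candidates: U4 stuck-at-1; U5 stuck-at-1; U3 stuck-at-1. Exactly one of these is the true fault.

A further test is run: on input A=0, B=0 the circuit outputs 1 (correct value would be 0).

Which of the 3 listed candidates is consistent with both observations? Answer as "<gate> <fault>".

U5 stuck-at-1

Evaluate each candidate on input A=0, B=0:
  U4 stuck-at-1: U1=0, U2=1, U3=0, U4=1 [stuck-at-1], U5=0 → 0 — eliminated
  U5 stuck-at-1: U1=0, U2=1, U3=0, U4=0, U5=1 [stuck-at-1] → 1 — matches
  U3 stuck-at-1: U1=0, U2=1, U3=1 [stuck-at-1], U4=1, U5=0 → 0 — eliminated
Only U5 stuck-at-1 reproduces the observed 1.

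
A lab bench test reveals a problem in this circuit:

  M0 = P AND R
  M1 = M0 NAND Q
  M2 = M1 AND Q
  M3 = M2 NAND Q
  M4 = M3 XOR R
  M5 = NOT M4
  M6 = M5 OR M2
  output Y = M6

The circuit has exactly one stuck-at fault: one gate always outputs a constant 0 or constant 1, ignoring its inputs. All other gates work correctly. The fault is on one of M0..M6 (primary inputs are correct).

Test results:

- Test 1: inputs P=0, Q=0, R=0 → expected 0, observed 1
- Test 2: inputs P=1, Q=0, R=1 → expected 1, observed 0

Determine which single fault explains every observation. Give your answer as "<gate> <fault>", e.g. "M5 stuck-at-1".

Fault-free values for test 1 (P=0, Q=0, R=0): M0=0, M1=1, M2=0, M3=1, M4=1, M5=0, M6=0, giving Y=0. Observed 1.
Test 1: faults giving observed 1 are {M2 stuck-at-1, M3 stuck-at-0, M4 stuck-at-0, M5 stuck-at-1, M6 stuck-at-1}.
Test 2 (P=1, Q=0, R=1): fault-free M0=1, M1=1, M2=0, M3=1, M4=0, M5=1, M6=1 → 1; observed 0. Eliminates M2 stuck-at-1, M4 stuck-at-0, M5 stuck-at-1, M6 stuck-at-1.
Only M3 stuck-at-0 is consistent with every test.

M3 stuck-at-0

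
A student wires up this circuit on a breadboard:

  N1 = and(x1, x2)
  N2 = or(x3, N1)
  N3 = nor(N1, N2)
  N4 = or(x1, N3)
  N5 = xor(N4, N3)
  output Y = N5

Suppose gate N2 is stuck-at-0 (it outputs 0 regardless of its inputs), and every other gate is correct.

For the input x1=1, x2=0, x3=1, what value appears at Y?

0

Propagate with N2 forced: N1=0, N2=0 [stuck-at-0], N3=1, N4=1, N5=0.
So Y = 0. (Without the fault it would be 1.)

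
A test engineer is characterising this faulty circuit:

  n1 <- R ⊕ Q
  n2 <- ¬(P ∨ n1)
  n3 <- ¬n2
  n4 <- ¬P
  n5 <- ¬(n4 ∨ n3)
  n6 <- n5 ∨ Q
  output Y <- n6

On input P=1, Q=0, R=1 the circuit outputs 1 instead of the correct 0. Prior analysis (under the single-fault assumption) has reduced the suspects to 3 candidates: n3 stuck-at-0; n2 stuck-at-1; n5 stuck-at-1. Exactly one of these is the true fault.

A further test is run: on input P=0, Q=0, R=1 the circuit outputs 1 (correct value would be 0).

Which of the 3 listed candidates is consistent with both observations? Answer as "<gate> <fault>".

Evaluate each candidate on input P=0, Q=0, R=1:
  n3 stuck-at-0: n1=1, n2=0, n3=0 [stuck-at-0], n4=1, n5=0, n6=0 → 0 — eliminated
  n2 stuck-at-1: n1=1, n2=1 [stuck-at-1], n3=0, n4=1, n5=0, n6=0 → 0 — eliminated
  n5 stuck-at-1: n1=1, n2=0, n3=1, n4=1, n5=1 [stuck-at-1], n6=1 → 1 — matches
Only n5 stuck-at-1 reproduces the observed 1.

n5 stuck-at-1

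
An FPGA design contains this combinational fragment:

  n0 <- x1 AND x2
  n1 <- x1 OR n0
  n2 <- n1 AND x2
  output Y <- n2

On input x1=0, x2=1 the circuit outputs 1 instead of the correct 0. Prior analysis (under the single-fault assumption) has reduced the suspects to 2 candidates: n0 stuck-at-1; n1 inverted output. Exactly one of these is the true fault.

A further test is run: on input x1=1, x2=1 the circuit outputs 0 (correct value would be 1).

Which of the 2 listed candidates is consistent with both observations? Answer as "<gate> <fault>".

n1 inverted output

Evaluate each candidate on input x1=1, x2=1:
  n0 stuck-at-1: n0=1 [stuck-at-1], n1=1, n2=1 → 1 — eliminated
  n1 inverted output: n0=1, n1=0 [inverted output], n2=0 → 0 — matches
Only n1 inverted output reproduces the observed 0.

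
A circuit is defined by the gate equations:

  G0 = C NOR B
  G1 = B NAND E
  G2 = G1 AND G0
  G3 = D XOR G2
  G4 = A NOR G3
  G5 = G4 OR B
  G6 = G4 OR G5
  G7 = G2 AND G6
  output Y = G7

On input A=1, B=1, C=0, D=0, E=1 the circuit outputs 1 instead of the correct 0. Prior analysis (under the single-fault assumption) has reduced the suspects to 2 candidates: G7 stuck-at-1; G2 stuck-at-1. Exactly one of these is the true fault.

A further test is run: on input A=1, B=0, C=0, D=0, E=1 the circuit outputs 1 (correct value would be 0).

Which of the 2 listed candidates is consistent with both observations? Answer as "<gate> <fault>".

G7 stuck-at-1

Evaluate each candidate on input A=1, B=0, C=0, D=0, E=1:
  G7 stuck-at-1: G0=1, G1=1, G2=1, G3=1, G4=0, G5=0, G6=0, G7=1 [stuck-at-1] → 1 — matches
  G2 stuck-at-1: G0=1, G1=1, G2=1 [stuck-at-1], G3=1, G4=0, G5=0, G6=0, G7=0 → 0 — eliminated
Only G7 stuck-at-1 reproduces the observed 1.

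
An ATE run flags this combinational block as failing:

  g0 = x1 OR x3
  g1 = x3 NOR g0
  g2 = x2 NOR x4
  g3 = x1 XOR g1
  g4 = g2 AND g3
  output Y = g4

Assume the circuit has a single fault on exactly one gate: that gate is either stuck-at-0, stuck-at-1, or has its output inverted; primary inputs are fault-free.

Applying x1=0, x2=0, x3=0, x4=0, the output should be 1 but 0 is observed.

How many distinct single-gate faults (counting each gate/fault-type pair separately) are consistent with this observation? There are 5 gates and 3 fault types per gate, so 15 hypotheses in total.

10

Fault-free: g0=0, g1=1, g2=1, g3=1, g4=1 → 1. Observed 0.
  g0: stuck-at-1, inverted output ✓; others ✗
  g1: stuck-at-0, inverted output ✓; others ✗
  g2: stuck-at-0, inverted output ✓; others ✗
  g3: stuck-at-0, inverted output ✓; others ✗
  g4: stuck-at-0, inverted output ✓; others ✗
Consistent faults: {g0 stuck-at-1, g0 inverted output, g1 stuck-at-0, g1 inverted output, g2 stuck-at-0, g2 inverted output, g3 stuck-at-0, g3 inverted output, g4 stuck-at-0, g4 inverted output} — 10 in all.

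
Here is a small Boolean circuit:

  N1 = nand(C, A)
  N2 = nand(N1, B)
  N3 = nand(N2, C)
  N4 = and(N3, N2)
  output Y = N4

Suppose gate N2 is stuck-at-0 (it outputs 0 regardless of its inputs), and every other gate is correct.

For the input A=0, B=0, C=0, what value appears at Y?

Propagate with N2 forced: N1=1, N2=0 [stuck-at-0], N3=1, N4=0.
So Y = 0. (Without the fault it would be 1.)

0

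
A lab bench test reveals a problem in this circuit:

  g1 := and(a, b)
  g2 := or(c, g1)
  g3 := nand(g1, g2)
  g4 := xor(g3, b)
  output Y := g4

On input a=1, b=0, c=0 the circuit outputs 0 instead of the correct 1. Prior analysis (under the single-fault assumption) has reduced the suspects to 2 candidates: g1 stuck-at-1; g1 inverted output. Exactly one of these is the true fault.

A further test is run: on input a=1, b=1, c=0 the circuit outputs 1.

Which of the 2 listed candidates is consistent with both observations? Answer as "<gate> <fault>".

g1 stuck-at-1

Evaluate each candidate on input a=1, b=1, c=0:
  g1 stuck-at-1: g1=1 [stuck-at-1], g2=1, g3=0, g4=1 → 1 — matches
  g1 inverted output: g1=0 [inverted output], g2=0, g3=1, g4=0 → 0 — eliminated
Only g1 stuck-at-1 reproduces the observed 1.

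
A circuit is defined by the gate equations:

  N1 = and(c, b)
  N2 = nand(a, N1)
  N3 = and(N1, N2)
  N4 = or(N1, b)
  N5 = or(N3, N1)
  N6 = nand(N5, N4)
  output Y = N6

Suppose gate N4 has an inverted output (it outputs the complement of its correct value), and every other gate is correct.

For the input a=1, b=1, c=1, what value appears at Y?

Propagate with N4 forced: N1=1, N2=0, N3=0, N4=0 [inverted output], N5=1, N6=1.
So Y = 1. (Without the fault it would be 0.)

1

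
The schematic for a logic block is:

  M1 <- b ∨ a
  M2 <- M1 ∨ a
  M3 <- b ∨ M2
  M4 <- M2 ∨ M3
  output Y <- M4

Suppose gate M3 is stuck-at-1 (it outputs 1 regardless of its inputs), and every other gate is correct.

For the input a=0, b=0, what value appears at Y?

Propagate with M3 forced: M1=0, M2=0, M3=1 [stuck-at-1], M4=1.
So Y = 1. (Without the fault it would be 0.)

1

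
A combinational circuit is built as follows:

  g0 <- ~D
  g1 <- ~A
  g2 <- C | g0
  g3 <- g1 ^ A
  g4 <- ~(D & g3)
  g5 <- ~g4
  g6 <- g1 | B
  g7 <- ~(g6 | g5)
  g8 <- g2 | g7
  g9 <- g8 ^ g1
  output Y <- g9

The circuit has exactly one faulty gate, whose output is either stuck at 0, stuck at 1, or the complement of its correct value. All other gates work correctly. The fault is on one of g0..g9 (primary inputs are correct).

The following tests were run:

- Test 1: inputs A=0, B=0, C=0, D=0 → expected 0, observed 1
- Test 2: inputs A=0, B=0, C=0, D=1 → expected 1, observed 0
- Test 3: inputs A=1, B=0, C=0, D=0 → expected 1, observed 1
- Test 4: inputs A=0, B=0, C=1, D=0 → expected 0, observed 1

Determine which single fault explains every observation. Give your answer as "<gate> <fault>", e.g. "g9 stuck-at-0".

Fault-free values for test 1 (A=0, B=0, C=0, D=0): g0=1, g1=1, g2=1, g3=1, g4=1, g5=0, g6=1, g7=0, g8=1, g9=0, giving Y=0. Observed 1.
Test 1: faults giving observed 1 are {g0 stuck-at-0, g0 inverted output, g1 stuck-at-0, g1 inverted output, g2 stuck-at-0, g2 inverted output, g8 stuck-at-0, g8 inverted output, g9 stuck-at-1, g9 inverted output}.
Test 2 (A=0, B=0, C=0, D=1): fault-free g0=0, g1=1, g2=0, g3=1, g4=0, g5=1, g6=1, g7=0, g8=0, g9=1 → 1; observed 0. Eliminates g0 stuck-at-0, g1 stuck-at-0, g1 inverted output, g2 stuck-at-0, g8 stuck-at-0, g9 stuck-at-1.
Test 3 (A=1, B=0, C=0, D=0): fault-free g0=1, g1=0, g2=1, g3=1, g4=1, g5=0, g6=0, g7=1, g8=1, g9=1 → 1; observed 1. Eliminates g8 inverted output, g9 inverted output.
Test 4 (A=0, B=0, C=1, D=0): fault-free g0=1, g1=1, g2=1, g3=1, g4=1, g5=0, g6=1, g7=0, g8=1, g9=0 → 0; observed 1. Eliminates g0 inverted output.
Only g2 inverted output is consistent with every test.

g2 inverted output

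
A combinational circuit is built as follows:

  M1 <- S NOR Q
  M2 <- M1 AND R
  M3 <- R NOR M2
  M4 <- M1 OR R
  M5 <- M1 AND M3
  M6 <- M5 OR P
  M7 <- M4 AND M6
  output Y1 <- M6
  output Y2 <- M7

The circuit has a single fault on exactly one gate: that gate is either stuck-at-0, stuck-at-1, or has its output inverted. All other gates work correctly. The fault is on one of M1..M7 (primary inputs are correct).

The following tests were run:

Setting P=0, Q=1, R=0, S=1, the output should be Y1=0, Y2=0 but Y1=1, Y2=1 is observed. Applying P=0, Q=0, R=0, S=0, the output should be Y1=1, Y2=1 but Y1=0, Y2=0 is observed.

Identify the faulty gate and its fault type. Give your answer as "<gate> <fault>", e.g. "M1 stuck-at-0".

Fault-free values for test 1 (P=0, Q=1, R=0, S=1): M1=0, M2=0, M3=1, M4=0, M5=0, M6=0, M7=0, giving Y1=0, Y2=0. Observed Y1=1, Y2=1.
Test 1: faults giving observed Y1=1, Y2=1 are {M1 stuck-at-1, M1 inverted output}.
Test 2 (P=0, Q=0, R=0, S=0): fault-free M1=1, M2=0, M3=1, M4=1, M5=1, M6=1, M7=1 → Y1=1, Y2=1; observed Y1=0, Y2=0. Eliminates M1 stuck-at-1.
Only M1 inverted output is consistent with every test.

M1 inverted output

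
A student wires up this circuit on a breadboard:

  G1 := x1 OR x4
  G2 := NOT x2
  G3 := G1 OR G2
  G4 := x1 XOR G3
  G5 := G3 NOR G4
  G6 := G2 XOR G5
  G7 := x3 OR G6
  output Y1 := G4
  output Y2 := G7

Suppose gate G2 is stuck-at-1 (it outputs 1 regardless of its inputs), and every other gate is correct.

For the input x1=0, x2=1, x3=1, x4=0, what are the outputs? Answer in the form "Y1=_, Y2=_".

Propagate with G2 forced: G1=0, G2=1 [stuck-at-1], G3=1, G4=1, G5=0, G6=1, G7=1.
So the outputs are Y1=1, Y2=1. (Without the fault they would be Y1=0, Y2=1.)

Y1=1, Y2=1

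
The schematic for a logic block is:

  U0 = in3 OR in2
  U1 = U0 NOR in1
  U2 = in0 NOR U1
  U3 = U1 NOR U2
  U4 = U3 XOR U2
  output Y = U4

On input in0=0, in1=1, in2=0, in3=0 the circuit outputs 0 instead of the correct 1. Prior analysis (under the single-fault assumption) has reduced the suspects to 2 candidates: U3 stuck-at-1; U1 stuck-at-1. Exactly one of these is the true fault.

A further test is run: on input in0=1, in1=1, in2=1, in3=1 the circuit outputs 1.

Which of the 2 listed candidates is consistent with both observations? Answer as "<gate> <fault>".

Evaluate each candidate on input in0=1, in1=1, in2=1, in3=1:
  U3 stuck-at-1: U0=1, U1=0, U2=0, U3=1 [stuck-at-1], U4=1 → 1 — matches
  U1 stuck-at-1: U0=1, U1=1 [stuck-at-1], U2=0, U3=0, U4=0 → 0 — eliminated
Only U3 stuck-at-1 reproduces the observed 1.

U3 stuck-at-1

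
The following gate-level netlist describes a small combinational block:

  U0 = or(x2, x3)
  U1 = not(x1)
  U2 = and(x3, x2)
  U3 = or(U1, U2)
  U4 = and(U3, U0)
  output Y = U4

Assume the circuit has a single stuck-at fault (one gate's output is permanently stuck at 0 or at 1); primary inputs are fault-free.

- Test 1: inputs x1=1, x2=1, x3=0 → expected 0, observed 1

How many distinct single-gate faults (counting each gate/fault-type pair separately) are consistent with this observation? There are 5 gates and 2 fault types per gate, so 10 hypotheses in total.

4

Fault-free: U0=1, U1=0, U2=0, U3=0, U4=0 → 0. Observed 1.
  U0 stuck-at-0: output 0 ✗
  U0 stuck-at-1: output 0 ✗
  U1 stuck-at-0: output 0 ✗
  U1 stuck-at-1: output 1 ✓
  U2 stuck-at-0: output 0 ✗
  U2 stuck-at-1: output 1 ✓
  U3 stuck-at-0: output 0 ✗
  U3 stuck-at-1: output 1 ✓
  U4 stuck-at-0: output 0 ✗
  U4 stuck-at-1: output 1 ✓
Consistent faults: {U1 stuck-at-1, U2 stuck-at-1, U3 stuck-at-1, U4 stuck-at-1} — 4 in all.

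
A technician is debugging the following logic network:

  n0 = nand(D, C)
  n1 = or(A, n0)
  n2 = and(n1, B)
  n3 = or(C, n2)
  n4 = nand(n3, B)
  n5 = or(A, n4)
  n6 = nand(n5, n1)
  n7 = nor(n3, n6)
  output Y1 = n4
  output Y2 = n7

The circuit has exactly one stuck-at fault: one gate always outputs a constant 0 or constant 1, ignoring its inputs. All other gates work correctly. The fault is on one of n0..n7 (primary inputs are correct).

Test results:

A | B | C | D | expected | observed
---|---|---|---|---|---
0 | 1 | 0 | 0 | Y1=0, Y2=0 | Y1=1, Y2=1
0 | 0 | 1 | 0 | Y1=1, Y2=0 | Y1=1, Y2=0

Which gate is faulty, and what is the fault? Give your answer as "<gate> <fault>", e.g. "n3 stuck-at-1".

n2 stuck-at-0

Fault-free values for test 1 (A=0, B=1, C=0, D=0): n0=1, n1=1, n2=1, n3=1, n4=0, n5=0, n6=1, n7=0, giving Y1=0, Y2=0. Observed Y1=1, Y2=1.
Test 1: faults giving observed Y1=1, Y2=1 are {n2 stuck-at-0, n3 stuck-at-0}.
Test 2 (A=0, B=0, C=1, D=0): fault-free n0=1, n1=1, n2=0, n3=1, n4=1, n5=1, n6=0, n7=0 → Y1=1, Y2=0; observed Y1=1, Y2=0. Eliminates n3 stuck-at-0.
Only n2 stuck-at-0 is consistent with every test.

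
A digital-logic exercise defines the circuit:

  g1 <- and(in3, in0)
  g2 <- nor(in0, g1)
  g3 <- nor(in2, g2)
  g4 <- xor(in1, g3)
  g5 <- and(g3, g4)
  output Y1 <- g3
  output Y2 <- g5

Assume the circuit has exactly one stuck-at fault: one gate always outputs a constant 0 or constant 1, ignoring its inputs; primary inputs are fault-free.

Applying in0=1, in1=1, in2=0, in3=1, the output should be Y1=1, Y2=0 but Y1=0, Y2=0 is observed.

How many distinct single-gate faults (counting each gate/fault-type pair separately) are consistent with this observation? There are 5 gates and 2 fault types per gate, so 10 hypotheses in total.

2

Fault-free: g1=1, g2=0, g3=1, g4=0, g5=0 → Y1=1, Y2=0. Observed Y1=0, Y2=0.
  g1 stuck-at-0: output Y1=1, Y2=0 ✗
  g1 stuck-at-1: output Y1=1, Y2=0 ✗
  g2 stuck-at-0: output Y1=1, Y2=0 ✗
  g2 stuck-at-1: output Y1=0, Y2=0 ✓
  g3 stuck-at-0: output Y1=0, Y2=0 ✓
  g3 stuck-at-1: output Y1=1, Y2=0 ✗
  g4 stuck-at-0: output Y1=1, Y2=0 ✗
  g4 stuck-at-1: output Y1=1, Y2=1 ✗
  g5 stuck-at-0: output Y1=1, Y2=0 ✗
  g5 stuck-at-1: output Y1=1, Y2=1 ✗
Consistent faults: {g2 stuck-at-1, g3 stuck-at-0} — 2 in all.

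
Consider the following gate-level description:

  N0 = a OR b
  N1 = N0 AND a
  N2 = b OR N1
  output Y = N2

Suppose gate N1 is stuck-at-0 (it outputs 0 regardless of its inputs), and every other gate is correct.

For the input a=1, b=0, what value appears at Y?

Propagate with N1 forced: N0=1, N1=0 [stuck-at-0], N2=0.
So Y = 0. (Without the fault it would be 1.)

0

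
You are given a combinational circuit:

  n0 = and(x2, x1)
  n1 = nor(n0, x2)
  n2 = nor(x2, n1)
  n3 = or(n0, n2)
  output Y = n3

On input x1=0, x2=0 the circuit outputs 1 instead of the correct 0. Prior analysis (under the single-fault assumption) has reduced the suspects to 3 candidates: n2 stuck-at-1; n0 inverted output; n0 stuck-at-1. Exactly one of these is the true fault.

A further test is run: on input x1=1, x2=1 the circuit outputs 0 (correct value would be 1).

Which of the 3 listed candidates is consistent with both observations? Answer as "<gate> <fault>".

Evaluate each candidate on input x1=1, x2=1:
  n2 stuck-at-1: n0=1, n1=0, n2=1 [stuck-at-1], n3=1 → 1 — eliminated
  n0 inverted output: n0=0 [inverted output], n1=0, n2=0, n3=0 → 0 — matches
  n0 stuck-at-1: n0=1 [stuck-at-1], n1=0, n2=0, n3=1 → 1 — eliminated
Only n0 inverted output reproduces the observed 0.

n0 inverted output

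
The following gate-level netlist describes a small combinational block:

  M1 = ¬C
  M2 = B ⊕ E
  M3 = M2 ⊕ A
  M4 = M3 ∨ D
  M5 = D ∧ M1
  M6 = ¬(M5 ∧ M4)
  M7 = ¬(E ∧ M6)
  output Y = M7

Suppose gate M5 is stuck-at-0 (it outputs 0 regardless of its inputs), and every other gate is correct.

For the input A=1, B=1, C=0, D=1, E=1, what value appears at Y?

0

Propagate with M5 forced: M1=1, M2=0, M3=1, M4=1, M5=0 [stuck-at-0], M6=1, M7=0.
So Y = 0. (Without the fault it would be 1.)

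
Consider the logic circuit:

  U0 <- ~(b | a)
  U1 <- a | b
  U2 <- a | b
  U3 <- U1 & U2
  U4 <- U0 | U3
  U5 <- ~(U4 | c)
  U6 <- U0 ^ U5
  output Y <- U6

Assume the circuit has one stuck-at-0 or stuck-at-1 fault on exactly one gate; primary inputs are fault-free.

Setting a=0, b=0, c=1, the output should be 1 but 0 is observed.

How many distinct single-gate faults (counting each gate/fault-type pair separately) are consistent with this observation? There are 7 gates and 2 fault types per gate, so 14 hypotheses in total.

Fault-free: U0=1, U1=0, U2=0, U3=0, U4=1, U5=0, U6=1 → 1. Observed 0.
  U0 stuck-at-0: output 0 ✓
  U0 stuck-at-1: output 1 ✗
  U1 stuck-at-0: output 1 ✗
  U1 stuck-at-1: output 1 ✗
  U2 stuck-at-0: output 1 ✗
  U2 stuck-at-1: output 1 ✗
  U3 stuck-at-0: output 1 ✗
  U3 stuck-at-1: output 1 ✗
  U4 stuck-at-0: output 1 ✗
  U4 stuck-at-1: output 1 ✗
  U5 stuck-at-0: output 1 ✗
  U5 stuck-at-1: output 0 ✓
  U6 stuck-at-0: output 0 ✓
  U6 stuck-at-1: output 1 ✗
Consistent faults: {U0 stuck-at-0, U5 stuck-at-1, U6 stuck-at-0} — 3 in all.

3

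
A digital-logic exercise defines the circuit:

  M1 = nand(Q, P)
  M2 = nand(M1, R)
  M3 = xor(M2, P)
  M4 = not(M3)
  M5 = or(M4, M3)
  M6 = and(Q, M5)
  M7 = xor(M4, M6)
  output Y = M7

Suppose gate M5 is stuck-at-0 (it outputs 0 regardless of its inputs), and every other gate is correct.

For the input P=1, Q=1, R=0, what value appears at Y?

Propagate with M5 forced: M1=0, M2=1, M3=0, M4=1, M5=0 [stuck-at-0], M6=0, M7=1.
So Y = 1. (Without the fault it would be 0.)

1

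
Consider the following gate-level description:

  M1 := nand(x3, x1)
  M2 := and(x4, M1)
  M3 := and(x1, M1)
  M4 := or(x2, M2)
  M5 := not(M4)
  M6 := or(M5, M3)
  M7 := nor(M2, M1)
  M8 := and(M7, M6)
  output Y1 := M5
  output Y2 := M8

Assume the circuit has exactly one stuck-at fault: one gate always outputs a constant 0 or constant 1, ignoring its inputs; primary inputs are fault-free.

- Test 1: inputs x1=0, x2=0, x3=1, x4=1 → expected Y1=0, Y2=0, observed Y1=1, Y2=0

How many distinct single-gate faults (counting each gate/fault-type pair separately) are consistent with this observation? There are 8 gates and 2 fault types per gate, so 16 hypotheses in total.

3

Fault-free: M1=1, M2=1, M3=0, M4=1, M5=0, M6=0, M7=0, M8=0 → Y1=0, Y2=0. Observed Y1=1, Y2=0.
  M1: none of the 2 fault types match ✗
  M2: stuck-at-0 ✓; others ✗
  M3: none of the 2 fault types match ✗
  M4: stuck-at-0 ✓; others ✗
  M5: stuck-at-1 ✓; others ✗
  M6: none of the 2 fault types match ✗
  M7: none of the 2 fault types match ✗
  M8: none of the 2 fault types match ✗
Consistent faults: {M2 stuck-at-0, M4 stuck-at-0, M5 stuck-at-1} — 3 in all.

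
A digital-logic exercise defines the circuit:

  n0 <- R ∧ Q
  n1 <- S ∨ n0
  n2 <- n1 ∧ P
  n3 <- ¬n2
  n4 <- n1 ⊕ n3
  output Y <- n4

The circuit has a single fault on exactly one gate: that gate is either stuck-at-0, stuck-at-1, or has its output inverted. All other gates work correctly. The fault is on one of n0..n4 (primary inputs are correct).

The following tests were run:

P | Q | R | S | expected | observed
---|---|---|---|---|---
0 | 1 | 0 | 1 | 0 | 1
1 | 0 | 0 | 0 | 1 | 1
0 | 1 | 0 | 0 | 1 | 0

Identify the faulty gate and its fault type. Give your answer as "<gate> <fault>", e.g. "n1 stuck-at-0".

Fault-free values for test 1 (P=0, Q=1, R=0, S=1): n0=0, n1=1, n2=0, n3=1, n4=0, giving Y=0. Observed 1.
Test 1: faults giving observed 1 are {n1 stuck-at-0, n1 inverted output, n2 stuck-at-1, n2 inverted output, n3 stuck-at-0, n3 inverted output, n4 stuck-at-1, n4 inverted output}.
Test 2 (P=1, Q=0, R=0, S=0): fault-free n0=0, n1=0, n2=0, n3=1, n4=1 → 1; observed 1. Eliminates n2 stuck-at-1, n2 inverted output, n3 stuck-at-0, n3 inverted output, n4 inverted output.
Test 3 (P=0, Q=1, R=0, S=0): fault-free n0=0, n1=0, n2=0, n3=1, n4=1 → 1; observed 0. Eliminates n1 stuck-at-0, n4 stuck-at-1.
Only n1 inverted output is consistent with every test.

n1 inverted output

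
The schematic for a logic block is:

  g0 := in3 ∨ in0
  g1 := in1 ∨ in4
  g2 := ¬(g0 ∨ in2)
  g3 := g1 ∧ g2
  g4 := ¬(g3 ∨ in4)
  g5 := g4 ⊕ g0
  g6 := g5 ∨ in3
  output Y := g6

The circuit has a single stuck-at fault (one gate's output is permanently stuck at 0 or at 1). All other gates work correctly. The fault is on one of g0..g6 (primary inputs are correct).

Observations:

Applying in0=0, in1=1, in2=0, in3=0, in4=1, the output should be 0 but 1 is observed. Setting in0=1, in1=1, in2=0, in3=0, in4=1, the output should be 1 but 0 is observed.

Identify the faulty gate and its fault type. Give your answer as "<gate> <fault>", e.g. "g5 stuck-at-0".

Fault-free values for test 1 (in0=0, in1=1, in2=0, in3=0, in4=1): g0=0, g1=1, g2=1, g3=1, g4=0, g5=0, g6=0, giving Y=0. Observed 1.
Test 1: faults giving observed 1 are {g0 stuck-at-1, g4 stuck-at-1, g5 stuck-at-1, g6 stuck-at-1}.
Test 2 (in0=1, in1=1, in2=0, in3=0, in4=1): fault-free g0=1, g1=1, g2=0, g3=0, g4=0, g5=1, g6=1 → 1; observed 0. Eliminates g0 stuck-at-1, g5 stuck-at-1, g6 stuck-at-1.
Only g4 stuck-at-1 is consistent with every test.

g4 stuck-at-1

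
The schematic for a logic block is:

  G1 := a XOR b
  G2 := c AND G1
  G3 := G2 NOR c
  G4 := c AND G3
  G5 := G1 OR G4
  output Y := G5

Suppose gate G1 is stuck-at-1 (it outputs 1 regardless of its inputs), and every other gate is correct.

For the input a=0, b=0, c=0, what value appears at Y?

Propagate with G1 forced: G1=1 [stuck-at-1], G2=0, G3=1, G4=0, G5=1.
So Y = 1. (Without the fault it would be 0.)

1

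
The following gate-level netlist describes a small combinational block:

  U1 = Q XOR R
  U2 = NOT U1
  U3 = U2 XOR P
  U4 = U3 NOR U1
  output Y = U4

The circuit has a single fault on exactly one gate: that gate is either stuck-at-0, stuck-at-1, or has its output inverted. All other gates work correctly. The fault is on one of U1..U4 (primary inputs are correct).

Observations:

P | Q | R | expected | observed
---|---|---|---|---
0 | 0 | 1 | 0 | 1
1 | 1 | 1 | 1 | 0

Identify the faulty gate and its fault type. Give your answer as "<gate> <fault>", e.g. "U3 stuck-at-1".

Fault-free values for test 1 (P=0, Q=0, R=1): U1=1, U2=0, U3=0, U4=0, giving Y=0. Observed 1.
Test 1: faults giving observed 1 are {U4 stuck-at-1, U4 inverted output}.
Test 2 (P=1, Q=1, R=1): fault-free U1=0, U2=1, U3=0, U4=1 → 1; observed 0. Eliminates U4 stuck-at-1.
Only U4 inverted output is consistent with every test.

U4 inverted output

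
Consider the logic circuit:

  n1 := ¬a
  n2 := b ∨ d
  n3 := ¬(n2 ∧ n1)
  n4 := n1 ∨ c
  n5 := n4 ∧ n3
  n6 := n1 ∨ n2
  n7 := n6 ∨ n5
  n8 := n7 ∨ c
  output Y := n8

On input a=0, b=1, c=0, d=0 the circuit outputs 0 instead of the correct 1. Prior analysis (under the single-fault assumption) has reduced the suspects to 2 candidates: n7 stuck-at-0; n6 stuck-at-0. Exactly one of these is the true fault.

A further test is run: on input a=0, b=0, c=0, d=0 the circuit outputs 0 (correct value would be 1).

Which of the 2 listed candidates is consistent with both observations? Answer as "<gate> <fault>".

n7 stuck-at-0

Evaluate each candidate on input a=0, b=0, c=0, d=0:
  n7 stuck-at-0: n1=1, n2=0, n3=1, n4=1, n5=1, n6=1, n7=0 [stuck-at-0], n8=0 → 0 — matches
  n6 stuck-at-0: n1=1, n2=0, n3=1, n4=1, n5=1, n6=0 [stuck-at-0], n7=1, n8=1 → 1 — eliminated
Only n7 stuck-at-0 reproduces the observed 0.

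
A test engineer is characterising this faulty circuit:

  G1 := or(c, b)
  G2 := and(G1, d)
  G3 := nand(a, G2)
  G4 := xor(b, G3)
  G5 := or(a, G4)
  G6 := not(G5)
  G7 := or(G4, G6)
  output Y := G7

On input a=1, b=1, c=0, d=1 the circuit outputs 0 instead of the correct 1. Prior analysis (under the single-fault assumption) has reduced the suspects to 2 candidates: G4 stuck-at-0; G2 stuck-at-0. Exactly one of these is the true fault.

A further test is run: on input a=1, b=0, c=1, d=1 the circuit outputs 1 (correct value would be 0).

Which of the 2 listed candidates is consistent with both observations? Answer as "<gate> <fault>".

G2 stuck-at-0

Evaluate each candidate on input a=1, b=0, c=1, d=1:
  G4 stuck-at-0: G1=1, G2=1, G3=0, G4=0 [stuck-at-0], G5=1, G6=0, G7=0 → 0 — eliminated
  G2 stuck-at-0: G1=1, G2=0 [stuck-at-0], G3=1, G4=1, G5=1, G6=0, G7=1 → 1 — matches
Only G2 stuck-at-0 reproduces the observed 1.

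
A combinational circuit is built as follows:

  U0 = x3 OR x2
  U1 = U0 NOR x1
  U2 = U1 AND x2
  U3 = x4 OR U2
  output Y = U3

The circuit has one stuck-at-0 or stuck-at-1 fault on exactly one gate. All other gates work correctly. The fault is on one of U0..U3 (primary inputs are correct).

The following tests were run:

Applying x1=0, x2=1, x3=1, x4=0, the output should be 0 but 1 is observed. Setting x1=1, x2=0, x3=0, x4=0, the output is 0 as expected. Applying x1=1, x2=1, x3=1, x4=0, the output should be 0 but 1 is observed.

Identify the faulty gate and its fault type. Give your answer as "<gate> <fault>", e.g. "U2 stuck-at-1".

Fault-free values for test 1 (x1=0, x2=1, x3=1, x4=0): U0=1, U1=0, U2=0, U3=0, giving Y=0. Observed 1.
Test 1: faults giving observed 1 are {U0 stuck-at-0, U1 stuck-at-1, U2 stuck-at-1, U3 stuck-at-1}.
Test 2 (x1=1, x2=0, x3=0, x4=0): fault-free U0=0, U1=0, U2=0, U3=0 → 0; observed 0. Eliminates U2 stuck-at-1, U3 stuck-at-1.
Test 3 (x1=1, x2=1, x3=1, x4=0): fault-free U0=1, U1=0, U2=0, U3=0 → 0; observed 1. Eliminates U0 stuck-at-0.
Only U1 stuck-at-1 is consistent with every test.

U1 stuck-at-1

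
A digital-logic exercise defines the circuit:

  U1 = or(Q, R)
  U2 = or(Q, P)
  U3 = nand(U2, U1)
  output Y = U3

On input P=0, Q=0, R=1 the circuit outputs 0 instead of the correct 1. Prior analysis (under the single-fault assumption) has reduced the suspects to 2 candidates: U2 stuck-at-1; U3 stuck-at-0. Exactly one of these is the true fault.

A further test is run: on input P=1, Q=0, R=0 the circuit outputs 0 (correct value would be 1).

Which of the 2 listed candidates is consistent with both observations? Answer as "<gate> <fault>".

Evaluate each candidate on input P=1, Q=0, R=0:
  U2 stuck-at-1: U1=0, U2=1 [stuck-at-1], U3=1 → 1 — eliminated
  U3 stuck-at-0: U1=0, U2=1, U3=0 [stuck-at-0] → 0 — matches
Only U3 stuck-at-0 reproduces the observed 0.

U3 stuck-at-0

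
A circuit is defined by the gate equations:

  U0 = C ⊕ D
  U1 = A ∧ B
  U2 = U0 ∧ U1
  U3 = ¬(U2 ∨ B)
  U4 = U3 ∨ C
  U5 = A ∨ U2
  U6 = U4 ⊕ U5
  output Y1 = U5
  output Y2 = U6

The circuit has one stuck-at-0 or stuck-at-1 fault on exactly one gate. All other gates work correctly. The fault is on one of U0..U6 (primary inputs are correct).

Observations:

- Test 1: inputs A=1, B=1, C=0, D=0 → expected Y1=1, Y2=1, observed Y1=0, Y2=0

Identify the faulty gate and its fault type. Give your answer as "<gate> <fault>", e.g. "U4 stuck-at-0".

Fault-free values for test 1 (A=1, B=1, C=0, D=0): U0=0, U1=1, U2=0, U3=0, U4=0, U5=1, U6=1, giving Y1=1, Y2=1. Observed Y1=0, Y2=0.
Test 1: faults giving observed Y1=0, Y2=0 are {U5 stuck-at-0}.
Only U5 stuck-at-0 is consistent with every test.

U5 stuck-at-0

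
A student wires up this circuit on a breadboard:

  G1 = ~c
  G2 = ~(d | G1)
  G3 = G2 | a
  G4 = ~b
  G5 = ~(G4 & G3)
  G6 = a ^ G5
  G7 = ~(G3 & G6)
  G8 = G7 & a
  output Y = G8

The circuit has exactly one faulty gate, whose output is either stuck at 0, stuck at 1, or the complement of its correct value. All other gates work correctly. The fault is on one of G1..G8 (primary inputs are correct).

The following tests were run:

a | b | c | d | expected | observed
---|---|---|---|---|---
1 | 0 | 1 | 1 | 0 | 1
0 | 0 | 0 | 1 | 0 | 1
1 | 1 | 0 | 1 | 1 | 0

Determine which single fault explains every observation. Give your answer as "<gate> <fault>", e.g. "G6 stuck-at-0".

G8 inverted output

Fault-free values for test 1 (a=1, b=0, c=1, d=1): G1=0, G2=0, G3=1, G4=1, G5=0, G6=1, G7=0, G8=0, giving Y=0. Observed 1.
Test 1: faults giving observed 1 are {G3 stuck-at-0, G3 inverted output, G4 stuck-at-0, G4 inverted output, G5 stuck-at-1, G5 inverted output, G6 stuck-at-0, G6 inverted output, G7 stuck-at-1, G7 inverted output, G8 stuck-at-1, G8 inverted output}.
Test 2 (a=0, b=0, c=0, d=1): fault-free G1=1, G2=0, G3=0, G4=1, G5=1, G6=1, G7=1, G8=0 → 0; observed 1. Eliminates G3 stuck-at-0, G3 inverted output, G4 stuck-at-0, G4 inverted output, G5 stuck-at-1, G5 inverted output, G6 stuck-at-0, G6 inverted output, G7 stuck-at-1, G7 inverted output.
Test 3 (a=1, b=1, c=0, d=1): fault-free G1=1, G2=0, G3=1, G4=0, G5=1, G6=0, G7=1, G8=1 → 1; observed 0. Eliminates G8 stuck-at-1.
Only G8 inverted output is consistent with every test.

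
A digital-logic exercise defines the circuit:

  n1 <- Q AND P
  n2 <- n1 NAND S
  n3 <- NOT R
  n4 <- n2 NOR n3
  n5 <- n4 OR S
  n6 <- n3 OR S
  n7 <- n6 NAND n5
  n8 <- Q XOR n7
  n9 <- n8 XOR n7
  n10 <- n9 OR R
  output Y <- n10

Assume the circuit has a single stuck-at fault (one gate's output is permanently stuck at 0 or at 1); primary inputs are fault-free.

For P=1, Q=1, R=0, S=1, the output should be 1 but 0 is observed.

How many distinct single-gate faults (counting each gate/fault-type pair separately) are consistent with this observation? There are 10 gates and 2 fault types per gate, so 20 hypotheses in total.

Fault-free: n1=1, n2=0, n3=1, n4=0, n5=1, n6=1, n7=0, n8=1, n9=1, n10=1 → 1. Observed 0.
  n1: none of the 2 fault types match ✗
  n2: none of the 2 fault types match ✗
  n3: none of the 2 fault types match ✗
  n4: none of the 2 fault types match ✗
  n5: none of the 2 fault types match ✗
  n6: none of the 2 fault types match ✗
  n7: none of the 2 fault types match ✗
  n8: stuck-at-0 ✓; others ✗
  n9: stuck-at-0 ✓; others ✗
  n10: stuck-at-0 ✓; others ✗
Consistent faults: {n8 stuck-at-0, n9 stuck-at-0, n10 stuck-at-0} — 3 in all.

3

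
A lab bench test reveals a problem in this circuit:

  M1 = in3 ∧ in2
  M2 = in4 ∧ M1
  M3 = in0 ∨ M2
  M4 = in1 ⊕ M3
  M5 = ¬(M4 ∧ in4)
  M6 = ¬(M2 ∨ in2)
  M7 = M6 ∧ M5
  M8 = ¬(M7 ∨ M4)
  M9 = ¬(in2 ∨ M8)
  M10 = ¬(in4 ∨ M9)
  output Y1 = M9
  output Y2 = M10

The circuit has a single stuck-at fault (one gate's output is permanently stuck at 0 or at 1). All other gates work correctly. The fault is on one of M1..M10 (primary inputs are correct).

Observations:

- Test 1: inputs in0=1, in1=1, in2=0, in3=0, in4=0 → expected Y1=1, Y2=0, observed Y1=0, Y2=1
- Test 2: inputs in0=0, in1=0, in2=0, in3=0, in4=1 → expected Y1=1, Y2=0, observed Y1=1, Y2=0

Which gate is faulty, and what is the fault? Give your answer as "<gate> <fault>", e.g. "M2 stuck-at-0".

Fault-free values for test 1 (in0=1, in1=1, in2=0, in3=0, in4=0): M1=0, M2=0, M3=1, M4=0, M5=1, M6=1, M7=1, M8=0, M9=1, M10=0, giving Y1=1, Y2=0. Observed Y1=0, Y2=1.
Test 1: faults giving observed Y1=0, Y2=1 are {M2 stuck-at-1, M5 stuck-at-0, M6 stuck-at-0, M7 stuck-at-0, M8 stuck-at-1, M9 stuck-at-0}.
Test 2 (in0=0, in1=0, in2=0, in3=0, in4=1): fault-free M1=0, M2=0, M3=0, M4=0, M5=1, M6=1, M7=1, M8=0, M9=1, M10=0 → Y1=1, Y2=0; observed Y1=1, Y2=0. Eliminates M5 stuck-at-0, M6 stuck-at-0, M7 stuck-at-0, M8 stuck-at-1, M9 stuck-at-0.
Only M2 stuck-at-1 is consistent with every test.

M2 stuck-at-1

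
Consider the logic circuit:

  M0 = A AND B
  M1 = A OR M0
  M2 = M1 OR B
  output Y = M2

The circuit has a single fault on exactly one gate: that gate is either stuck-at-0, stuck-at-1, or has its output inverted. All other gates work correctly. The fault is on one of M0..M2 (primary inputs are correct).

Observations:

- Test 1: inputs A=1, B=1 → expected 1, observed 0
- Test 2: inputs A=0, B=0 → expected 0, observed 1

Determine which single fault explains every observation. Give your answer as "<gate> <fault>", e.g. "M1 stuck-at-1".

Fault-free values for test 1 (A=1, B=1): M0=1, M1=1, M2=1, giving Y=1. Observed 0.
Test 1: faults giving observed 0 are {M2 stuck-at-0, M2 inverted output}.
Test 2 (A=0, B=0): fault-free M0=0, M1=0, M2=0 → 0; observed 1. Eliminates M2 stuck-at-0.
Only M2 inverted output is consistent with every test.

M2 inverted output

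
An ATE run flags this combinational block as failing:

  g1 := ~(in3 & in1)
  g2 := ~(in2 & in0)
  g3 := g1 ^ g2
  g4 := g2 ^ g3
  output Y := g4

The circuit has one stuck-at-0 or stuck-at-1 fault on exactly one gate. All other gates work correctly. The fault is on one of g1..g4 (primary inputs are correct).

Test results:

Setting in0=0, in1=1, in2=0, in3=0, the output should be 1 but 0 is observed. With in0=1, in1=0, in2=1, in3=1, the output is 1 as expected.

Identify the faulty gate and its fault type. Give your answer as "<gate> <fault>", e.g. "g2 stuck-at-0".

g3 stuck-at-1

Fault-free values for test 1 (in0=0, in1=1, in2=0, in3=0): g1=1, g2=1, g3=0, g4=1, giving Y=1. Observed 0.
Test 1: faults giving observed 0 are {g1 stuck-at-0, g3 stuck-at-1, g4 stuck-at-0}.
Test 2 (in0=1, in1=0, in2=1, in3=1): fault-free g1=1, g2=0, g3=1, g4=1 → 1; observed 1. Eliminates g1 stuck-at-0, g4 stuck-at-0.
Only g3 stuck-at-1 is consistent with every test.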